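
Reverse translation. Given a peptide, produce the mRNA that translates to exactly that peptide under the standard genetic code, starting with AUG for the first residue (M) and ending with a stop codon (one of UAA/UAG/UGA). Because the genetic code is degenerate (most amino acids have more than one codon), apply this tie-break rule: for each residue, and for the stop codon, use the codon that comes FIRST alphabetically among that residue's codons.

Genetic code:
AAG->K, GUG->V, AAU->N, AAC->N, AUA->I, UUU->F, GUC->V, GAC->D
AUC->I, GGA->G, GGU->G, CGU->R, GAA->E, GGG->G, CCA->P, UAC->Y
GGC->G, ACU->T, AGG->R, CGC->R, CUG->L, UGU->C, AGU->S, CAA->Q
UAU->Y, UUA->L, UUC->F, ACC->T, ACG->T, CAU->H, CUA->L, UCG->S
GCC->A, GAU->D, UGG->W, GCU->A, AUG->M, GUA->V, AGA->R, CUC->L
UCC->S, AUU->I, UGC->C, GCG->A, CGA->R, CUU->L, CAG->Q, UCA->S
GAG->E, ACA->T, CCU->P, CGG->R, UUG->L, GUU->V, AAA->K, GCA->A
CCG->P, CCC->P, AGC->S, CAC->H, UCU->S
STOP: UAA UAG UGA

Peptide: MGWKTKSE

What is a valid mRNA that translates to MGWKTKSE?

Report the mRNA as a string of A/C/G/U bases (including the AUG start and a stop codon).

Answer: mRNA: AUGGGAUGGAAAACAAAAAGCGAAUAA

Derivation:
residue 1: M -> AUG (start codon)
residue 2: G codons sorted = GGA,GGC,GGG,GGU -> pick first = GGA
residue 3: W -> UGG (only codon)
residue 4: K codons sorted = AAA,AAG -> pick first = AAA
residue 5: T codons sorted = ACA,ACC,ACG,ACU -> pick first = ACA
residue 6: K codons sorted = AAA,AAG -> pick first = AAA
residue 7: S codons sorted = AGC,AGU,UCA,UCC,UCG,UCU -> pick first = AGC
residue 8: E codons sorted = GAA,GAG -> pick first = GAA
terminator: stop codons sorted = UAA,UAG,UGA -> pick first = UAA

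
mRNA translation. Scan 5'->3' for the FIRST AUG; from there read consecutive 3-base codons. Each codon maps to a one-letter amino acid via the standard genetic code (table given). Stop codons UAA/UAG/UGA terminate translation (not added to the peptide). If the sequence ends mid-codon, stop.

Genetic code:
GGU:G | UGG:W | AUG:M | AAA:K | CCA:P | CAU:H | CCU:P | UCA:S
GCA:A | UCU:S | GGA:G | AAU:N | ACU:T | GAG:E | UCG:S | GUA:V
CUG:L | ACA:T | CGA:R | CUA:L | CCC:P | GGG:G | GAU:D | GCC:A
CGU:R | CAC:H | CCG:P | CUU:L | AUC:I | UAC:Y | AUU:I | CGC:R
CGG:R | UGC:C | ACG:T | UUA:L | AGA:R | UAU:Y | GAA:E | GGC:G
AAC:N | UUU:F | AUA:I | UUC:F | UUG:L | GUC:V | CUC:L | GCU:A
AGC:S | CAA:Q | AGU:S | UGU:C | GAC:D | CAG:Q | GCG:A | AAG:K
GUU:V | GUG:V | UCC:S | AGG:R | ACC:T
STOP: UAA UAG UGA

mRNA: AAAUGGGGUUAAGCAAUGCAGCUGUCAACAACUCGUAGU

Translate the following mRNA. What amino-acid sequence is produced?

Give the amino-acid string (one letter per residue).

start AUG at pos 2
pos 2: AUG -> M; peptide=M
pos 5: GGG -> G; peptide=MG
pos 8: UUA -> L; peptide=MGL
pos 11: AGC -> S; peptide=MGLS
pos 14: AAU -> N; peptide=MGLSN
pos 17: GCA -> A; peptide=MGLSNA
pos 20: GCU -> A; peptide=MGLSNAA
pos 23: GUC -> V; peptide=MGLSNAAV
pos 26: AAC -> N; peptide=MGLSNAAVN
pos 29: AAC -> N; peptide=MGLSNAAVNN
pos 32: UCG -> S; peptide=MGLSNAAVNNS
pos 35: UAG -> STOP

Answer: MGLSNAAVNNS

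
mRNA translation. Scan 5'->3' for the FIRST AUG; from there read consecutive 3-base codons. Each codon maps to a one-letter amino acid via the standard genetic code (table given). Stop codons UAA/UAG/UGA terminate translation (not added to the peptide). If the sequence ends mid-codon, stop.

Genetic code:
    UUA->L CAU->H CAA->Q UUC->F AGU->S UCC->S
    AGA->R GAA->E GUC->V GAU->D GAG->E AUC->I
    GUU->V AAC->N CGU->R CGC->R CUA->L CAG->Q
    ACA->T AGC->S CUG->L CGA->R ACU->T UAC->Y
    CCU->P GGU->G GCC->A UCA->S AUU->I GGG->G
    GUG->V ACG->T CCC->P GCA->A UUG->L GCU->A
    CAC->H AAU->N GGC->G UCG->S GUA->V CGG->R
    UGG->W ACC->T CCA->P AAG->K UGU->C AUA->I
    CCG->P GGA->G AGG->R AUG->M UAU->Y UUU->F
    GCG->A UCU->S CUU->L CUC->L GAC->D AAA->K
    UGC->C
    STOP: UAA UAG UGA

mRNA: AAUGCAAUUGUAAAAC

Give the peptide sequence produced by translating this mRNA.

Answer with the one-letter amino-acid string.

Answer: MQL

Derivation:
start AUG at pos 1
pos 1: AUG -> M; peptide=M
pos 4: CAA -> Q; peptide=MQ
pos 7: UUG -> L; peptide=MQL
pos 10: UAA -> STOP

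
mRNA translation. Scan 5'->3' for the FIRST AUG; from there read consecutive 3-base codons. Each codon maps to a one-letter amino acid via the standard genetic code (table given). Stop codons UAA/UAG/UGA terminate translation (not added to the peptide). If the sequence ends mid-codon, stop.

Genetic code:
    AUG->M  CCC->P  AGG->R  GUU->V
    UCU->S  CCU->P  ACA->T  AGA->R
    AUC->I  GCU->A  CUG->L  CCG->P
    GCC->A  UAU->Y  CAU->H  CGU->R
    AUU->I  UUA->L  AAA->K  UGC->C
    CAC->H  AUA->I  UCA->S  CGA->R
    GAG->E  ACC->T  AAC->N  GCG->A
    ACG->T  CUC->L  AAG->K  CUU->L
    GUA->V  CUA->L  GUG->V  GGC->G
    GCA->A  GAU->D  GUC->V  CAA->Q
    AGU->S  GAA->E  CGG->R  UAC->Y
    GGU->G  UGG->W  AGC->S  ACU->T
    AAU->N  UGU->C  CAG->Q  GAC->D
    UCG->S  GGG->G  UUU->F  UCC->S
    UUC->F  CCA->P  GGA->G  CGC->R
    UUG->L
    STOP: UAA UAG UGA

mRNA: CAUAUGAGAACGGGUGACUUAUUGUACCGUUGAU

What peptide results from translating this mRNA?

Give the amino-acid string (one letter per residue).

start AUG at pos 3
pos 3: AUG -> M; peptide=M
pos 6: AGA -> R; peptide=MR
pos 9: ACG -> T; peptide=MRT
pos 12: GGU -> G; peptide=MRTG
pos 15: GAC -> D; peptide=MRTGD
pos 18: UUA -> L; peptide=MRTGDL
pos 21: UUG -> L; peptide=MRTGDLL
pos 24: UAC -> Y; peptide=MRTGDLLY
pos 27: CGU -> R; peptide=MRTGDLLYR
pos 30: UGA -> STOP

Answer: MRTGDLLYR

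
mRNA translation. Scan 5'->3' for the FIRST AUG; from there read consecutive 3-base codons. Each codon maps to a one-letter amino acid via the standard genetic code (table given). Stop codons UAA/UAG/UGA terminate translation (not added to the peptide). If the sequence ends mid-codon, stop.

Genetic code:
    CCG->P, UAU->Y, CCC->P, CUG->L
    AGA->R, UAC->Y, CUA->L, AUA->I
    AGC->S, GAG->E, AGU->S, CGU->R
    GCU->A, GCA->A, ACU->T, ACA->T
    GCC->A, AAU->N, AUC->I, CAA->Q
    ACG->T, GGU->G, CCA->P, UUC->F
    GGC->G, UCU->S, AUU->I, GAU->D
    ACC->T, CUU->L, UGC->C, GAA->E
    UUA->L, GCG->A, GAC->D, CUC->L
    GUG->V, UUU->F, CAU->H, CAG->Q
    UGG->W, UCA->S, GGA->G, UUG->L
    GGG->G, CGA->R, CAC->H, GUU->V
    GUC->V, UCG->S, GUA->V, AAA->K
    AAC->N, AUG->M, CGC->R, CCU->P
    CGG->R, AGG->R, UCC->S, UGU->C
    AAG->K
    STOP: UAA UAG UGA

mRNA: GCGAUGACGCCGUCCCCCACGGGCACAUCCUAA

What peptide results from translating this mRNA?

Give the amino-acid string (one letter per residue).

Answer: MTPSPTGTS

Derivation:
start AUG at pos 3
pos 3: AUG -> M; peptide=M
pos 6: ACG -> T; peptide=MT
pos 9: CCG -> P; peptide=MTP
pos 12: UCC -> S; peptide=MTPS
pos 15: CCC -> P; peptide=MTPSP
pos 18: ACG -> T; peptide=MTPSPT
pos 21: GGC -> G; peptide=MTPSPTG
pos 24: ACA -> T; peptide=MTPSPTGT
pos 27: UCC -> S; peptide=MTPSPTGTS
pos 30: UAA -> STOP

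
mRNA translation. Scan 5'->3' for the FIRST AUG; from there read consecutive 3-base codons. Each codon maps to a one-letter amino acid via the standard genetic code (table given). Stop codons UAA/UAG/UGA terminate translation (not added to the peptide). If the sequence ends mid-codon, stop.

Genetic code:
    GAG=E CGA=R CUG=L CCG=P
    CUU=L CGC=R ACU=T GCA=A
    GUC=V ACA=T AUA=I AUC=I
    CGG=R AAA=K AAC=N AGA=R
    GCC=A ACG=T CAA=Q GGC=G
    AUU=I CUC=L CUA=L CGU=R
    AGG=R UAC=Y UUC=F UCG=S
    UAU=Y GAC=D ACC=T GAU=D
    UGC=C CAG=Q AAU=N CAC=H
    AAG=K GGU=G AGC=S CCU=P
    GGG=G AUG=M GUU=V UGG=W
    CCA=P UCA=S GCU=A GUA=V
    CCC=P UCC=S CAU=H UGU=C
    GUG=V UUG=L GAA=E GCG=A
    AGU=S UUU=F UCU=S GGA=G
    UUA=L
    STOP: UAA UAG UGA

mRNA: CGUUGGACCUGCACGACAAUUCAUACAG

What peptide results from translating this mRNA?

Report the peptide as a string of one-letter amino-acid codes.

no AUG start codon found

Answer: (empty: no AUG start codon)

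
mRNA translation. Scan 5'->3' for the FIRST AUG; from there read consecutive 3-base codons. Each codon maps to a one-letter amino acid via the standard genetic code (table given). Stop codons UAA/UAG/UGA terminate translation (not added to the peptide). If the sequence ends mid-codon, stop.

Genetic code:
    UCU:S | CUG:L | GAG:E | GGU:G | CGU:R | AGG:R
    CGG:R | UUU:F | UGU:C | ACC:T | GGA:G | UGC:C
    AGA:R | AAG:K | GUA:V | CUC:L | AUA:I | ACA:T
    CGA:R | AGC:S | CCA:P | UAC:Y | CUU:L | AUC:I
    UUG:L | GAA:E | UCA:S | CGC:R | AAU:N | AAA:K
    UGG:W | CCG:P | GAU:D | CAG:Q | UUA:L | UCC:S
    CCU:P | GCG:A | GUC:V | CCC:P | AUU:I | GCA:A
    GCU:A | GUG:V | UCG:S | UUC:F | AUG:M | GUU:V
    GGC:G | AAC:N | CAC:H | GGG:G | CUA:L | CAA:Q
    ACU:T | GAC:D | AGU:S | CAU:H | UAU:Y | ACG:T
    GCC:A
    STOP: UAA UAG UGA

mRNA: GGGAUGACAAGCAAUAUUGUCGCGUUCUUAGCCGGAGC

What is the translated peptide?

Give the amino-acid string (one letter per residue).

Answer: MTSNIVAFLAG

Derivation:
start AUG at pos 3
pos 3: AUG -> M; peptide=M
pos 6: ACA -> T; peptide=MT
pos 9: AGC -> S; peptide=MTS
pos 12: AAU -> N; peptide=MTSN
pos 15: AUU -> I; peptide=MTSNI
pos 18: GUC -> V; peptide=MTSNIV
pos 21: GCG -> A; peptide=MTSNIVA
pos 24: UUC -> F; peptide=MTSNIVAF
pos 27: UUA -> L; peptide=MTSNIVAFL
pos 30: GCC -> A; peptide=MTSNIVAFLA
pos 33: GGA -> G; peptide=MTSNIVAFLAG
pos 36: only 2 nt remain (<3), stop (end of mRNA)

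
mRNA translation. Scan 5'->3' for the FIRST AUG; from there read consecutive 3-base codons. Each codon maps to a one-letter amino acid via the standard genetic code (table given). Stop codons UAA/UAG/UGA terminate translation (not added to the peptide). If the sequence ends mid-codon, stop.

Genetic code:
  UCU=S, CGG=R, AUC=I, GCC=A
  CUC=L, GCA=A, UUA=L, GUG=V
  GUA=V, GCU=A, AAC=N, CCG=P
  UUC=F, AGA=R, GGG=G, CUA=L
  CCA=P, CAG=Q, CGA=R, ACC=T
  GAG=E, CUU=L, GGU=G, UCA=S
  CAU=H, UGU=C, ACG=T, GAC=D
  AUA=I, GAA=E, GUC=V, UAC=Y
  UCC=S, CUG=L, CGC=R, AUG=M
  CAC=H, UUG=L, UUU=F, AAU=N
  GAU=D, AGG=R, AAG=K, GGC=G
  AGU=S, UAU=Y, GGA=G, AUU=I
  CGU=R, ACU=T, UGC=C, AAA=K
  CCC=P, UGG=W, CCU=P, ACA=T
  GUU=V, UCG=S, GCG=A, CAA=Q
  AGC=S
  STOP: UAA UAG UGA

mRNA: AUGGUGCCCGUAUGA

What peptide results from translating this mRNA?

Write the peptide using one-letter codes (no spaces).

Answer: MVPV

Derivation:
start AUG at pos 0
pos 0: AUG -> M; peptide=M
pos 3: GUG -> V; peptide=MV
pos 6: CCC -> P; peptide=MVP
pos 9: GUA -> V; peptide=MVPV
pos 12: UGA -> STOP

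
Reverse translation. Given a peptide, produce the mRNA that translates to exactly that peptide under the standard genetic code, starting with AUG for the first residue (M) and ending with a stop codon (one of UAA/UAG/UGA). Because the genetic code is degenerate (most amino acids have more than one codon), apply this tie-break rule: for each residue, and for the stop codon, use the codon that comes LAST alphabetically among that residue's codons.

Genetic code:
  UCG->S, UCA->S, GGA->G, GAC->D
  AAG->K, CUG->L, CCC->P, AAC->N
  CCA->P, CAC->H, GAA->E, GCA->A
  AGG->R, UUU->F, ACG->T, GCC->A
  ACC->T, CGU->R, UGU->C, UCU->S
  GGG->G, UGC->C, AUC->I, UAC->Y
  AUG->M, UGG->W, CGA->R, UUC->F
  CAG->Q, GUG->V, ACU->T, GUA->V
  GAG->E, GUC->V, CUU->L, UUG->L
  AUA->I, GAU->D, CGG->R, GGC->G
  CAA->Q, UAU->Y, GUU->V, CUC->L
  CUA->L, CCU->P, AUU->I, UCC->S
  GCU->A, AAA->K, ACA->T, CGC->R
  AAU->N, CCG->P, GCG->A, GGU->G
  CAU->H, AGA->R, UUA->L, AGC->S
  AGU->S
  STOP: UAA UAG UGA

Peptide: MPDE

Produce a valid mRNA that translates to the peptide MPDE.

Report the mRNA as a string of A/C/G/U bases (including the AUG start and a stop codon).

residue 1: M -> AUG (start codon)
residue 2: P codons sorted = CCA,CCC,CCG,CCU -> pick last = CCU
residue 3: D codons sorted = GAC,GAU -> pick last = GAU
residue 4: E codons sorted = GAA,GAG -> pick last = GAG
terminator: stop codons sorted = UAA,UAG,UGA -> pick last = UGA

Answer: mRNA: AUGCCUGAUGAGUGA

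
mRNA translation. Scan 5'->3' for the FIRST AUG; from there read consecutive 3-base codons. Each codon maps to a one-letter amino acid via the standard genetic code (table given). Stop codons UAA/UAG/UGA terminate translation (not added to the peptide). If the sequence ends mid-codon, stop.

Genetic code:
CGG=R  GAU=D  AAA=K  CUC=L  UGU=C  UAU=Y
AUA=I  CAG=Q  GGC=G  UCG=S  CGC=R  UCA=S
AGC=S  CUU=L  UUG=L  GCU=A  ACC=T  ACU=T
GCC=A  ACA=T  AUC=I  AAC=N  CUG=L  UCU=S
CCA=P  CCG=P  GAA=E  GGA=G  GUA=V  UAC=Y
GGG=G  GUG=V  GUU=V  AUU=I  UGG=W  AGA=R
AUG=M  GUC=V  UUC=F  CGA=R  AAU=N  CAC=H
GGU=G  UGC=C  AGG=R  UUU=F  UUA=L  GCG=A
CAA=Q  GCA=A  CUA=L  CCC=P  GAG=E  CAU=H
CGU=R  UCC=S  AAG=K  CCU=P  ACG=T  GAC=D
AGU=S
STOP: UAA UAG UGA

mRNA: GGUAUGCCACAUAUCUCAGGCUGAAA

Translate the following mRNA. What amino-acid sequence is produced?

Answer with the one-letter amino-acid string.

Answer: MPHISG

Derivation:
start AUG at pos 3
pos 3: AUG -> M; peptide=M
pos 6: CCA -> P; peptide=MP
pos 9: CAU -> H; peptide=MPH
pos 12: AUC -> I; peptide=MPHI
pos 15: UCA -> S; peptide=MPHIS
pos 18: GGC -> G; peptide=MPHISG
pos 21: UGA -> STOP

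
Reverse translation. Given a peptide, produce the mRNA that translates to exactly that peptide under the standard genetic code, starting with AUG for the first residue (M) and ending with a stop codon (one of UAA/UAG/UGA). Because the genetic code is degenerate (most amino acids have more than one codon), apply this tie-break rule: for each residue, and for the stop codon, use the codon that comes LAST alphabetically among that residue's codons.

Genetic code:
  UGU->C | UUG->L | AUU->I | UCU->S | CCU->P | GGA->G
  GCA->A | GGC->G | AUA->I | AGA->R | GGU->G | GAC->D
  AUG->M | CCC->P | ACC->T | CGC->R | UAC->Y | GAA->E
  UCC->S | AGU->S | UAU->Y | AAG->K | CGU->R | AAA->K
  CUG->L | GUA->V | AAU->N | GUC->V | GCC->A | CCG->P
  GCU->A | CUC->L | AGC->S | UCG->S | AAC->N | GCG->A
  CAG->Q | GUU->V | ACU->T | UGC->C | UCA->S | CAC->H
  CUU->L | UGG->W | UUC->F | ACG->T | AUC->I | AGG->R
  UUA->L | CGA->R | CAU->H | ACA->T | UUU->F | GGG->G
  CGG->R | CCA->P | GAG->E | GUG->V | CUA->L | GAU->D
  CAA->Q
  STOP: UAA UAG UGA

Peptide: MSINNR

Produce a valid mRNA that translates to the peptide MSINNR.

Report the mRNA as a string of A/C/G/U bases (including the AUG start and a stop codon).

Answer: mRNA: AUGUCUAUUAAUAAUCGUUGA

Derivation:
residue 1: M -> AUG (start codon)
residue 2: S codons sorted = AGC,AGU,UCA,UCC,UCG,UCU -> pick last = UCU
residue 3: I codons sorted = AUA,AUC,AUU -> pick last = AUU
residue 4: N codons sorted = AAC,AAU -> pick last = AAU
residue 5: N codons sorted = AAC,AAU -> pick last = AAU
residue 6: R codons sorted = AGA,AGG,CGA,CGC,CGG,CGU -> pick last = CGU
terminator: stop codons sorted = UAA,UAG,UGA -> pick last = UGA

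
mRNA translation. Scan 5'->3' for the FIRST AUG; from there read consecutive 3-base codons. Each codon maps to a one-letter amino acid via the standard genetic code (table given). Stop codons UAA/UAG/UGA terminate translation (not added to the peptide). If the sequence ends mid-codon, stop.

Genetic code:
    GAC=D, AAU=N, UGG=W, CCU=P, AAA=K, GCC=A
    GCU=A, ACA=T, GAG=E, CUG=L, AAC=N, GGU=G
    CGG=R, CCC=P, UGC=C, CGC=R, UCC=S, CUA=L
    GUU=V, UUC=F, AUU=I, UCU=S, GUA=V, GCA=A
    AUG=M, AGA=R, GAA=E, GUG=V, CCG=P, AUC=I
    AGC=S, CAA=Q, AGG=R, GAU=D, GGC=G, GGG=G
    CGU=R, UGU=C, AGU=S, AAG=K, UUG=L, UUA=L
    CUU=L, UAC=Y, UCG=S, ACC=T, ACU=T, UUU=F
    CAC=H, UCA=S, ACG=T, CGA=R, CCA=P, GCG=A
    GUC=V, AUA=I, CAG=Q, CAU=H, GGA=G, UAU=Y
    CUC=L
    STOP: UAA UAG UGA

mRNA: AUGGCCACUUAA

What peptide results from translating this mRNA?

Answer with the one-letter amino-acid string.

Answer: MAT

Derivation:
start AUG at pos 0
pos 0: AUG -> M; peptide=M
pos 3: GCC -> A; peptide=MA
pos 6: ACU -> T; peptide=MAT
pos 9: UAA -> STOP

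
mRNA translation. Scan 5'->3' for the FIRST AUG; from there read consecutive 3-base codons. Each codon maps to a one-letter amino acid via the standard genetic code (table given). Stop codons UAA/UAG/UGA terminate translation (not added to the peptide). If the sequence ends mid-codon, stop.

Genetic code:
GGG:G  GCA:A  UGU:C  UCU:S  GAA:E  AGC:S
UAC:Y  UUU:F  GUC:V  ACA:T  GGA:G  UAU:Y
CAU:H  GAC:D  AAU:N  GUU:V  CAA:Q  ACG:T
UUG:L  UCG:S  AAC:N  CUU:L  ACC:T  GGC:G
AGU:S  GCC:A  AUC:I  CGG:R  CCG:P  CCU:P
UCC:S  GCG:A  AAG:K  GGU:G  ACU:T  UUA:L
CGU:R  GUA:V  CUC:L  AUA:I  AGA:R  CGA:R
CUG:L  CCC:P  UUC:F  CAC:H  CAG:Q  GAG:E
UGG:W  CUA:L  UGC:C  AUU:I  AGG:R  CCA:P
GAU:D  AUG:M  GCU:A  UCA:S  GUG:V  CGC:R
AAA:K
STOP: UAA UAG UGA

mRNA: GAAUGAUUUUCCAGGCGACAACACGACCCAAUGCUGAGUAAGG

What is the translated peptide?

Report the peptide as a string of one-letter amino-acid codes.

Answer: MIFQATTRPNAE

Derivation:
start AUG at pos 2
pos 2: AUG -> M; peptide=M
pos 5: AUU -> I; peptide=MI
pos 8: UUC -> F; peptide=MIF
pos 11: CAG -> Q; peptide=MIFQ
pos 14: GCG -> A; peptide=MIFQA
pos 17: ACA -> T; peptide=MIFQAT
pos 20: ACA -> T; peptide=MIFQATT
pos 23: CGA -> R; peptide=MIFQATTR
pos 26: CCC -> P; peptide=MIFQATTRP
pos 29: AAU -> N; peptide=MIFQATTRPN
pos 32: GCU -> A; peptide=MIFQATTRPNA
pos 35: GAG -> E; peptide=MIFQATTRPNAE
pos 38: UAA -> STOP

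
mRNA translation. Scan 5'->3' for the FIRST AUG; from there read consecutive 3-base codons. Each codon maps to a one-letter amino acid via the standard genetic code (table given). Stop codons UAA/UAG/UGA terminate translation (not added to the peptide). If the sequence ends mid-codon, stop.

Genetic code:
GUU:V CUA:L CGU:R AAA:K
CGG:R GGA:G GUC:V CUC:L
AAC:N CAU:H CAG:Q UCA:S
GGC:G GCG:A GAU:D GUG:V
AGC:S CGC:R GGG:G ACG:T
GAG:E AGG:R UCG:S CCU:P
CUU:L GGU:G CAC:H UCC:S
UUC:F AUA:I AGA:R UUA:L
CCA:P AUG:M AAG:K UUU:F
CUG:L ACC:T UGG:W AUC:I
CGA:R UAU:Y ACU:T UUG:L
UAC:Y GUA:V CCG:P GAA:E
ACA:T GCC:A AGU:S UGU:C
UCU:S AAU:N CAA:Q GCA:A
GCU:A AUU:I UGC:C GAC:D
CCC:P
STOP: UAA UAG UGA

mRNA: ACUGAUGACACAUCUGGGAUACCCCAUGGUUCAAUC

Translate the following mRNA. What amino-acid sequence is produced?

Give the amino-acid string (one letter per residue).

start AUG at pos 4
pos 4: AUG -> M; peptide=M
pos 7: ACA -> T; peptide=MT
pos 10: CAU -> H; peptide=MTH
pos 13: CUG -> L; peptide=MTHL
pos 16: GGA -> G; peptide=MTHLG
pos 19: UAC -> Y; peptide=MTHLGY
pos 22: CCC -> P; peptide=MTHLGYP
pos 25: AUG -> M; peptide=MTHLGYPM
pos 28: GUU -> V; peptide=MTHLGYPMV
pos 31: CAA -> Q; peptide=MTHLGYPMVQ
pos 34: only 2 nt remain (<3), stop (end of mRNA)

Answer: MTHLGYPMVQ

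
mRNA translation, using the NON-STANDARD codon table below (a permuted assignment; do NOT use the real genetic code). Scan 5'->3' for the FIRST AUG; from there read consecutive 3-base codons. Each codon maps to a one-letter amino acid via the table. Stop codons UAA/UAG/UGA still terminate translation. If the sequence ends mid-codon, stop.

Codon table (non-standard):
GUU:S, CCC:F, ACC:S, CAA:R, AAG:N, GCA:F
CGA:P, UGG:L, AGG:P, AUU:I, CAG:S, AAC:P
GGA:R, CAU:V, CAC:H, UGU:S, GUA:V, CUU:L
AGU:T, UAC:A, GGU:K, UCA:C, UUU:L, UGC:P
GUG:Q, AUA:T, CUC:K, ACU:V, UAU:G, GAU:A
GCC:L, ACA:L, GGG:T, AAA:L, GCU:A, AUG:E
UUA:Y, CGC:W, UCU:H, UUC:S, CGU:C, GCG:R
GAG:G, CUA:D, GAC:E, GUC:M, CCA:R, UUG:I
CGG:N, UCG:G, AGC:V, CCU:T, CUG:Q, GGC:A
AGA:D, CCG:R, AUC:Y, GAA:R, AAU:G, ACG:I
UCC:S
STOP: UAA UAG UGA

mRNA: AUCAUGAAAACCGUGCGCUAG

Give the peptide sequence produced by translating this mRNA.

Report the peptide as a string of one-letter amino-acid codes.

Answer: ELSQW

Derivation:
start AUG at pos 3
pos 3: AUG -> E; peptide=E
pos 6: AAA -> L; peptide=EL
pos 9: ACC -> S; peptide=ELS
pos 12: GUG -> Q; peptide=ELSQ
pos 15: CGC -> W; peptide=ELSQW
pos 18: UAG -> STOP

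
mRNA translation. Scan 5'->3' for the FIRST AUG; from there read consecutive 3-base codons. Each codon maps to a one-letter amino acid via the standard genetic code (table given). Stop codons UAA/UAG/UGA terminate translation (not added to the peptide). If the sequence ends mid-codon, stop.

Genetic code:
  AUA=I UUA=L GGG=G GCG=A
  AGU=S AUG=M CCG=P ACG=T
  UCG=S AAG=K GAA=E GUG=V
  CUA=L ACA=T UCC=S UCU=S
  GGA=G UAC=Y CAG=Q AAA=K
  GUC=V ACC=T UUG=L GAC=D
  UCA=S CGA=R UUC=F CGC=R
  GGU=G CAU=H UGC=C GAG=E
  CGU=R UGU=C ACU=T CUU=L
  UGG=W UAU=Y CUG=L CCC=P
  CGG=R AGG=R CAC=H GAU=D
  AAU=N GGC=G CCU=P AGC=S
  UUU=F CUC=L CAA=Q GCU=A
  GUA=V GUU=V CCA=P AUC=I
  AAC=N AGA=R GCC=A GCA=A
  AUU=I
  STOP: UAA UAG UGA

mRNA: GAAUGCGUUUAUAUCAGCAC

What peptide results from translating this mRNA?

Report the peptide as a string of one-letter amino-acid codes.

Answer: MRLYQH

Derivation:
start AUG at pos 2
pos 2: AUG -> M; peptide=M
pos 5: CGU -> R; peptide=MR
pos 8: UUA -> L; peptide=MRL
pos 11: UAU -> Y; peptide=MRLY
pos 14: CAG -> Q; peptide=MRLYQ
pos 17: CAC -> H; peptide=MRLYQH
pos 20: only 0 nt remain (<3), stop (end of mRNA)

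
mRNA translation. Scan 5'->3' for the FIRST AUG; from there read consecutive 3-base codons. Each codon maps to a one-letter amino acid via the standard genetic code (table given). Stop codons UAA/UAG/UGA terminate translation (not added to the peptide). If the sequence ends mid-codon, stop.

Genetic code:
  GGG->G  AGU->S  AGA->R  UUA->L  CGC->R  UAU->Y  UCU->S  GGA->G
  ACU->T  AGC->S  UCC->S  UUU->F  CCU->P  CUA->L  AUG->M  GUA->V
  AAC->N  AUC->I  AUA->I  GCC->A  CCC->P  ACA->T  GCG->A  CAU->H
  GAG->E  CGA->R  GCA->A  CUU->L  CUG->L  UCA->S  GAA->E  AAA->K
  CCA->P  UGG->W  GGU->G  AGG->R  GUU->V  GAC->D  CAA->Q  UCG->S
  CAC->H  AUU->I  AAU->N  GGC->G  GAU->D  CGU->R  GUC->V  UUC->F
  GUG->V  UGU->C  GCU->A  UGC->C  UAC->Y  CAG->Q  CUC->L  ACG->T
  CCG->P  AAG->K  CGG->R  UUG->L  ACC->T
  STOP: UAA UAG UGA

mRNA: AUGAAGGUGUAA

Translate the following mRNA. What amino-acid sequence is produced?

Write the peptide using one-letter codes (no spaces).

start AUG at pos 0
pos 0: AUG -> M; peptide=M
pos 3: AAG -> K; peptide=MK
pos 6: GUG -> V; peptide=MKV
pos 9: UAA -> STOP

Answer: MKV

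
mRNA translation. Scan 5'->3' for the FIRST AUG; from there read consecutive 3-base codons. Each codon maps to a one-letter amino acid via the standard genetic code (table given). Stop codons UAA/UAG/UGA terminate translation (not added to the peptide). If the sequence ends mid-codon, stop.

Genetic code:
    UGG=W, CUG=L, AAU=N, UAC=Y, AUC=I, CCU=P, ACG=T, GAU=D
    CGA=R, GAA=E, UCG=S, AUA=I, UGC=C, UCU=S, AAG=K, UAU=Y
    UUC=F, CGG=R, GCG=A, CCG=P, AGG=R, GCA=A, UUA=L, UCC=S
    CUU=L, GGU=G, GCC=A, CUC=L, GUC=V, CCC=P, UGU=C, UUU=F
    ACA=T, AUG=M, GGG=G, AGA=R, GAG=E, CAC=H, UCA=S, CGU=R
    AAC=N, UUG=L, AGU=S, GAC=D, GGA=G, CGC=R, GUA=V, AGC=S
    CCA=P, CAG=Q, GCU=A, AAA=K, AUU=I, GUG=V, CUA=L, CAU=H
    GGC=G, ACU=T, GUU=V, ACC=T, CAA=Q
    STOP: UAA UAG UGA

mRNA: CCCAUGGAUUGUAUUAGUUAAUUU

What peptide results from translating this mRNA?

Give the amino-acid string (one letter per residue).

start AUG at pos 3
pos 3: AUG -> M; peptide=M
pos 6: GAU -> D; peptide=MD
pos 9: UGU -> C; peptide=MDC
pos 12: AUU -> I; peptide=MDCI
pos 15: AGU -> S; peptide=MDCIS
pos 18: UAA -> STOP

Answer: MDCIS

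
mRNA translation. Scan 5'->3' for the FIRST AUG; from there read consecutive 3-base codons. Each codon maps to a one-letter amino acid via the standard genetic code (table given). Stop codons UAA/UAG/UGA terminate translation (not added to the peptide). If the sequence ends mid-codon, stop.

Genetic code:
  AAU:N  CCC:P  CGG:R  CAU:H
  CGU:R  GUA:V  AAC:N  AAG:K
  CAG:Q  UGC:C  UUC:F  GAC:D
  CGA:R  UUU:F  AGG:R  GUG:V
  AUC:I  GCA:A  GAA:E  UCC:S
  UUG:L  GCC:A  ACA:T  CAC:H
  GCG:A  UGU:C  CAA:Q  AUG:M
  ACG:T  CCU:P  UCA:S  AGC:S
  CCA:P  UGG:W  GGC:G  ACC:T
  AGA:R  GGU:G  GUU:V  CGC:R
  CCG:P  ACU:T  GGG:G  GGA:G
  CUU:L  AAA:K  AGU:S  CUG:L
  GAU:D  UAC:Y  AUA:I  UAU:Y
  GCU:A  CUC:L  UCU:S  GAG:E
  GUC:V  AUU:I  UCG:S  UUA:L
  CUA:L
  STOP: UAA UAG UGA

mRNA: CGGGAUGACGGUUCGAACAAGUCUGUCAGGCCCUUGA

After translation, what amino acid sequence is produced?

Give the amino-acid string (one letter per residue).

Answer: MTVRTSLSGP

Derivation:
start AUG at pos 4
pos 4: AUG -> M; peptide=M
pos 7: ACG -> T; peptide=MT
pos 10: GUU -> V; peptide=MTV
pos 13: CGA -> R; peptide=MTVR
pos 16: ACA -> T; peptide=MTVRT
pos 19: AGU -> S; peptide=MTVRTS
pos 22: CUG -> L; peptide=MTVRTSL
pos 25: UCA -> S; peptide=MTVRTSLS
pos 28: GGC -> G; peptide=MTVRTSLSG
pos 31: CCU -> P; peptide=MTVRTSLSGP
pos 34: UGA -> STOP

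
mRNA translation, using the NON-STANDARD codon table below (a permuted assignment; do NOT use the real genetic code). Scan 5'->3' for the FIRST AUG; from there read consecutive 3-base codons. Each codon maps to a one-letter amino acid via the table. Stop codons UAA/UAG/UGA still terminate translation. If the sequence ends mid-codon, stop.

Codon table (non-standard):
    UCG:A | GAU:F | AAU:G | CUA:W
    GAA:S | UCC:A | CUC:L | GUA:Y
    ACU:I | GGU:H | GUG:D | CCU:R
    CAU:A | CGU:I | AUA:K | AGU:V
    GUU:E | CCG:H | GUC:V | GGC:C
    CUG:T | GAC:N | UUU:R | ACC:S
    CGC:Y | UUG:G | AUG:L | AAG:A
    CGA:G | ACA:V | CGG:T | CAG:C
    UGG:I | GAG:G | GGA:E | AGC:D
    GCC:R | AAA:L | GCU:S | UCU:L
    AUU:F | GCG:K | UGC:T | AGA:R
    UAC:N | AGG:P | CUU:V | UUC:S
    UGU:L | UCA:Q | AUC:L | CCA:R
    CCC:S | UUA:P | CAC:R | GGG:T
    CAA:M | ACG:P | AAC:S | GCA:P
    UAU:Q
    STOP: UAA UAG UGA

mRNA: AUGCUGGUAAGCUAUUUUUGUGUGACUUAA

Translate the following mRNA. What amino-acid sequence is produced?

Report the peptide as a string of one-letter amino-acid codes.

start AUG at pos 0
pos 0: AUG -> L; peptide=L
pos 3: CUG -> T; peptide=LT
pos 6: GUA -> Y; peptide=LTY
pos 9: AGC -> D; peptide=LTYD
pos 12: UAU -> Q; peptide=LTYDQ
pos 15: UUU -> R; peptide=LTYDQR
pos 18: UGU -> L; peptide=LTYDQRL
pos 21: GUG -> D; peptide=LTYDQRLD
pos 24: ACU -> I; peptide=LTYDQRLDI
pos 27: UAA -> STOP

Answer: LTYDQRLDI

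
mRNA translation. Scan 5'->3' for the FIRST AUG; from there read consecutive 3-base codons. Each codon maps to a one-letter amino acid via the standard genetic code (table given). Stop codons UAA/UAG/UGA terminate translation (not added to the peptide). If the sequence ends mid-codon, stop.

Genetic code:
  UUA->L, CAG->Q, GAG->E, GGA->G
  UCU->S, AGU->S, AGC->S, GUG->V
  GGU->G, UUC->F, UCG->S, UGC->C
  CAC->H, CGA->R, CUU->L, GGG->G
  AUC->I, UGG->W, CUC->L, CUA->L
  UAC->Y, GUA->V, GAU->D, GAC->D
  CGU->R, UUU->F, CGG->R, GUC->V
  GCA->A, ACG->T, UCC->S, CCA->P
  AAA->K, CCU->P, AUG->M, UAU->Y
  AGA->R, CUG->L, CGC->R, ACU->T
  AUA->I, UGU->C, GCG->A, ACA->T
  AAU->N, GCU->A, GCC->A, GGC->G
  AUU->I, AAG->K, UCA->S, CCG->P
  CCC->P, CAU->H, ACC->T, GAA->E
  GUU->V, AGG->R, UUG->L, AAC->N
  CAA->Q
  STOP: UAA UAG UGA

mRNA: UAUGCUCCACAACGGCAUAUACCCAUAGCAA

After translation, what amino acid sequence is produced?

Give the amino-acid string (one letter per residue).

start AUG at pos 1
pos 1: AUG -> M; peptide=M
pos 4: CUC -> L; peptide=ML
pos 7: CAC -> H; peptide=MLH
pos 10: AAC -> N; peptide=MLHN
pos 13: GGC -> G; peptide=MLHNG
pos 16: AUA -> I; peptide=MLHNGI
pos 19: UAC -> Y; peptide=MLHNGIY
pos 22: CCA -> P; peptide=MLHNGIYP
pos 25: UAG -> STOP

Answer: MLHNGIYP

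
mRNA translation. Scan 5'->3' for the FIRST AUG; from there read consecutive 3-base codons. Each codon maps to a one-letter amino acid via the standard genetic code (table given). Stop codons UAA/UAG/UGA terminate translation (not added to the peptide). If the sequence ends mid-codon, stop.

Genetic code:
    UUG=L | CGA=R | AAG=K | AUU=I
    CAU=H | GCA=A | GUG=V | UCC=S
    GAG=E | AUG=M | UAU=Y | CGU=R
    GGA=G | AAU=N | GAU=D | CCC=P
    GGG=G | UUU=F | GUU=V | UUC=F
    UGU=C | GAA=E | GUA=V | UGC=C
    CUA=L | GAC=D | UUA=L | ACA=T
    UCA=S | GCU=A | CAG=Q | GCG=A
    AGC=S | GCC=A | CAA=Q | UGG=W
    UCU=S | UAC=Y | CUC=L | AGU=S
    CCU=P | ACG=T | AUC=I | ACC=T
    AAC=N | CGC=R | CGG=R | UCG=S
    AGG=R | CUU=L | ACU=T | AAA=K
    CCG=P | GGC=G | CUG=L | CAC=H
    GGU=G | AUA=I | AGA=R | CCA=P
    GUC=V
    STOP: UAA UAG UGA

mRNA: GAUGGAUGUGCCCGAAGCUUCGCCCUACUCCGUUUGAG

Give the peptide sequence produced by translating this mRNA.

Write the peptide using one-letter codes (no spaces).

start AUG at pos 1
pos 1: AUG -> M; peptide=M
pos 4: GAU -> D; peptide=MD
pos 7: GUG -> V; peptide=MDV
pos 10: CCC -> P; peptide=MDVP
pos 13: GAA -> E; peptide=MDVPE
pos 16: GCU -> A; peptide=MDVPEA
pos 19: UCG -> S; peptide=MDVPEAS
pos 22: CCC -> P; peptide=MDVPEASP
pos 25: UAC -> Y; peptide=MDVPEASPY
pos 28: UCC -> S; peptide=MDVPEASPYS
pos 31: GUU -> V; peptide=MDVPEASPYSV
pos 34: UGA -> STOP

Answer: MDVPEASPYSV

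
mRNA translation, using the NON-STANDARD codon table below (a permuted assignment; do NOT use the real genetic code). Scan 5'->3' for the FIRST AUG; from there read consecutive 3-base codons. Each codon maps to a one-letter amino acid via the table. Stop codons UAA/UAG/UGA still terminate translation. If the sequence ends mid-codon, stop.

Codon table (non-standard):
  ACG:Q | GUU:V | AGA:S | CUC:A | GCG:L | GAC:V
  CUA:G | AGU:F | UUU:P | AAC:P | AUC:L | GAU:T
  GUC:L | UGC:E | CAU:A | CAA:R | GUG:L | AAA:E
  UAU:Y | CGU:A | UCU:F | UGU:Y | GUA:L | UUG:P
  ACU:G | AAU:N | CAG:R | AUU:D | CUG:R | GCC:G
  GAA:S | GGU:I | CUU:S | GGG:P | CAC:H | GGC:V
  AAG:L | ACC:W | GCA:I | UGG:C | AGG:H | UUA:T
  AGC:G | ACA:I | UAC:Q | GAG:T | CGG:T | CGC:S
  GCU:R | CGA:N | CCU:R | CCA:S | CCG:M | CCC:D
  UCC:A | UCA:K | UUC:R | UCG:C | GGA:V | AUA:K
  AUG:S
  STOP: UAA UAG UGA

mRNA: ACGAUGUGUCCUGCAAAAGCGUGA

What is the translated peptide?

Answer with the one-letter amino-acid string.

Answer: SYRIEL

Derivation:
start AUG at pos 3
pos 3: AUG -> S; peptide=S
pos 6: UGU -> Y; peptide=SY
pos 9: CCU -> R; peptide=SYR
pos 12: GCA -> I; peptide=SYRI
pos 15: AAA -> E; peptide=SYRIE
pos 18: GCG -> L; peptide=SYRIEL
pos 21: UGA -> STOP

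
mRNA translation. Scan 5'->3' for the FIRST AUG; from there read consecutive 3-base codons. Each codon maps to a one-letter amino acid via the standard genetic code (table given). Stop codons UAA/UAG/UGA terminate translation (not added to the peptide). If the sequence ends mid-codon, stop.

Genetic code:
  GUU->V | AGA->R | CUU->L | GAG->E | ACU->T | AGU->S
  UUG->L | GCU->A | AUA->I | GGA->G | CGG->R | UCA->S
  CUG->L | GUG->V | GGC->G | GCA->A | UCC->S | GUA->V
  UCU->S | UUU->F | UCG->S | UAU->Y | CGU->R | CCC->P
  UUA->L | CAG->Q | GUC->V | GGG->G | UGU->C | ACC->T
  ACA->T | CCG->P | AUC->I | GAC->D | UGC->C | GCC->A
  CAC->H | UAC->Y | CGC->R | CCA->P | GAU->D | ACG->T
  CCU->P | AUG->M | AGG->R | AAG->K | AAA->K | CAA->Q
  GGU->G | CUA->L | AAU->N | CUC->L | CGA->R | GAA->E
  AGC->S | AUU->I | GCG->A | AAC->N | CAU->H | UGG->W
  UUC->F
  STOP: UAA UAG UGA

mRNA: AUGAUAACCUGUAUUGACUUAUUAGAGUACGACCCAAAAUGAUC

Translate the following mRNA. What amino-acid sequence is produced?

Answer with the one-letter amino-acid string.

Answer: MITCIDLLEYDPK

Derivation:
start AUG at pos 0
pos 0: AUG -> M; peptide=M
pos 3: AUA -> I; peptide=MI
pos 6: ACC -> T; peptide=MIT
pos 9: UGU -> C; peptide=MITC
pos 12: AUU -> I; peptide=MITCI
pos 15: GAC -> D; peptide=MITCID
pos 18: UUA -> L; peptide=MITCIDL
pos 21: UUA -> L; peptide=MITCIDLL
pos 24: GAG -> E; peptide=MITCIDLLE
pos 27: UAC -> Y; peptide=MITCIDLLEY
pos 30: GAC -> D; peptide=MITCIDLLEYD
pos 33: CCA -> P; peptide=MITCIDLLEYDP
pos 36: AAA -> K; peptide=MITCIDLLEYDPK
pos 39: UGA -> STOP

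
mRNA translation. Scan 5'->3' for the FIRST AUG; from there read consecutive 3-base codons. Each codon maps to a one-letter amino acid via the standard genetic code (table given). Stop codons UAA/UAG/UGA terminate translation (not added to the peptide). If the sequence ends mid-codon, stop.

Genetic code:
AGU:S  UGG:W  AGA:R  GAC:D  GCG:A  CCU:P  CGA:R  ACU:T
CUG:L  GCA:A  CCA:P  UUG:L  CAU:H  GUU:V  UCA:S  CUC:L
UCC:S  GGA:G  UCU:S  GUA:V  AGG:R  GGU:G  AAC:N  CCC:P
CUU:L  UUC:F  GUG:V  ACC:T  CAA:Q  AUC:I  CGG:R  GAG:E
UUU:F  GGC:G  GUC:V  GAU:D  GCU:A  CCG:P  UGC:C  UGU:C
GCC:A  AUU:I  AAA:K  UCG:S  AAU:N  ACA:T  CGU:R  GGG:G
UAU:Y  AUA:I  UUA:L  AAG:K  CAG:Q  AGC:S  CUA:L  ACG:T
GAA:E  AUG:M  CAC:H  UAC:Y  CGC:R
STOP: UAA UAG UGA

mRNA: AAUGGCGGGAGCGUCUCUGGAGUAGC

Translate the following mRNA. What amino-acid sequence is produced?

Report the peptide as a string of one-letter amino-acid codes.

start AUG at pos 1
pos 1: AUG -> M; peptide=M
pos 4: GCG -> A; peptide=MA
pos 7: GGA -> G; peptide=MAG
pos 10: GCG -> A; peptide=MAGA
pos 13: UCU -> S; peptide=MAGAS
pos 16: CUG -> L; peptide=MAGASL
pos 19: GAG -> E; peptide=MAGASLE
pos 22: UAG -> STOP

Answer: MAGASLE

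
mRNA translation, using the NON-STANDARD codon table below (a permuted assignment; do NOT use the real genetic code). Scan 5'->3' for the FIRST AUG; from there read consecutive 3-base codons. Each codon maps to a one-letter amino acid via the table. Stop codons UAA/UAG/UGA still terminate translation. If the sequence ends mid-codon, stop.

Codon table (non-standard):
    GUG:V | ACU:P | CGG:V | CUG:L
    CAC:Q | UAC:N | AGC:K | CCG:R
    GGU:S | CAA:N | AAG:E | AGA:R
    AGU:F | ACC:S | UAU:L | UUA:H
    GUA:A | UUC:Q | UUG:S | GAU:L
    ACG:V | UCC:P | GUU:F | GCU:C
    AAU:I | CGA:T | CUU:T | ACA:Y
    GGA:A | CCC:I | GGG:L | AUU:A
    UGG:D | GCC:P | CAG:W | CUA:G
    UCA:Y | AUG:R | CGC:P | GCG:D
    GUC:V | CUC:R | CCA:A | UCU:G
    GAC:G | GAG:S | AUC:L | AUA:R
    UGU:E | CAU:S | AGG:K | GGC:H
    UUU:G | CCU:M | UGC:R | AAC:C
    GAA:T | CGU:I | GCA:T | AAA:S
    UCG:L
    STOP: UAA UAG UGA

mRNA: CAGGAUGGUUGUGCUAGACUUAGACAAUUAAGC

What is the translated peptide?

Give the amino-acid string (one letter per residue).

start AUG at pos 4
pos 4: AUG -> R; peptide=R
pos 7: GUU -> F; peptide=RF
pos 10: GUG -> V; peptide=RFV
pos 13: CUA -> G; peptide=RFVG
pos 16: GAC -> G; peptide=RFVGG
pos 19: UUA -> H; peptide=RFVGGH
pos 22: GAC -> G; peptide=RFVGGHG
pos 25: AAU -> I; peptide=RFVGGHGI
pos 28: UAA -> STOP

Answer: RFVGGHGI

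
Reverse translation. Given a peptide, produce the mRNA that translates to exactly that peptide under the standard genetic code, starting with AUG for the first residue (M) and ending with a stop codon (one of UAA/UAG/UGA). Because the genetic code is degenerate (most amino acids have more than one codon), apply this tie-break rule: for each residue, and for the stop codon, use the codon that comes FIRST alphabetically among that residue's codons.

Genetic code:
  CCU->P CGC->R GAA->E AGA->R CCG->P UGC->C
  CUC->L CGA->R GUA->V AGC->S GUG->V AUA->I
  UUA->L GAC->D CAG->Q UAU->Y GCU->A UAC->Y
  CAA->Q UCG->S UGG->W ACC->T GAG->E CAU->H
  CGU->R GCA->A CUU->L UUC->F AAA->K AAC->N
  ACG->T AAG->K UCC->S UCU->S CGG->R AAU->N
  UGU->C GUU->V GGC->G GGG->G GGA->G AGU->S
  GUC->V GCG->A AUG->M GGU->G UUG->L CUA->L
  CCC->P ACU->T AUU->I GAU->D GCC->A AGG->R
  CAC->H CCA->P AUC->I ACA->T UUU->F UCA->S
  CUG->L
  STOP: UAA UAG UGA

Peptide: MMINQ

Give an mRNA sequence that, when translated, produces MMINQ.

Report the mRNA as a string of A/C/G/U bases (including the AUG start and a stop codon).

residue 1: M -> AUG (start codon)
residue 2: M -> AUG (only codon)
residue 3: I codons sorted = AUA,AUC,AUU -> pick first = AUA
residue 4: N codons sorted = AAC,AAU -> pick first = AAC
residue 5: Q codons sorted = CAA,CAG -> pick first = CAA
terminator: stop codons sorted = UAA,UAG,UGA -> pick first = UAA

Answer: mRNA: AUGAUGAUAAACCAAUAA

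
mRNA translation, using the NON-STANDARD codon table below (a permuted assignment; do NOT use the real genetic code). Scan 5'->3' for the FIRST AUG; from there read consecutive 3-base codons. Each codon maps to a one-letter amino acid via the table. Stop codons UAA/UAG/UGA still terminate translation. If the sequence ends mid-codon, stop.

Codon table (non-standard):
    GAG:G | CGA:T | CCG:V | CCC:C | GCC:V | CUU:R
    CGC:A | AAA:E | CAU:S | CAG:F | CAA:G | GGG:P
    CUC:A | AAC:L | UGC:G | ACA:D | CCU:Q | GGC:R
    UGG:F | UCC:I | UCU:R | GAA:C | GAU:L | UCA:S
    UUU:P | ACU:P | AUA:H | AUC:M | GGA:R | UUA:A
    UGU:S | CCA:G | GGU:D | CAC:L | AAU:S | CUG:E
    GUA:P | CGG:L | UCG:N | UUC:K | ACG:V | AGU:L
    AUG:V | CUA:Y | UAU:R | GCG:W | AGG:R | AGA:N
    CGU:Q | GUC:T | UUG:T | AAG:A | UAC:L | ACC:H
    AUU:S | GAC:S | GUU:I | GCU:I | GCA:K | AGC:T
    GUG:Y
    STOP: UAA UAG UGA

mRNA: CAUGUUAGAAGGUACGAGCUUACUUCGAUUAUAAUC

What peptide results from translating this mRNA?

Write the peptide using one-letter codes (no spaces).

Answer: VACDVTARTA

Derivation:
start AUG at pos 1
pos 1: AUG -> V; peptide=V
pos 4: UUA -> A; peptide=VA
pos 7: GAA -> C; peptide=VAC
pos 10: GGU -> D; peptide=VACD
pos 13: ACG -> V; peptide=VACDV
pos 16: AGC -> T; peptide=VACDVT
pos 19: UUA -> A; peptide=VACDVTA
pos 22: CUU -> R; peptide=VACDVTAR
pos 25: CGA -> T; peptide=VACDVTART
pos 28: UUA -> A; peptide=VACDVTARTA
pos 31: UAA -> STOP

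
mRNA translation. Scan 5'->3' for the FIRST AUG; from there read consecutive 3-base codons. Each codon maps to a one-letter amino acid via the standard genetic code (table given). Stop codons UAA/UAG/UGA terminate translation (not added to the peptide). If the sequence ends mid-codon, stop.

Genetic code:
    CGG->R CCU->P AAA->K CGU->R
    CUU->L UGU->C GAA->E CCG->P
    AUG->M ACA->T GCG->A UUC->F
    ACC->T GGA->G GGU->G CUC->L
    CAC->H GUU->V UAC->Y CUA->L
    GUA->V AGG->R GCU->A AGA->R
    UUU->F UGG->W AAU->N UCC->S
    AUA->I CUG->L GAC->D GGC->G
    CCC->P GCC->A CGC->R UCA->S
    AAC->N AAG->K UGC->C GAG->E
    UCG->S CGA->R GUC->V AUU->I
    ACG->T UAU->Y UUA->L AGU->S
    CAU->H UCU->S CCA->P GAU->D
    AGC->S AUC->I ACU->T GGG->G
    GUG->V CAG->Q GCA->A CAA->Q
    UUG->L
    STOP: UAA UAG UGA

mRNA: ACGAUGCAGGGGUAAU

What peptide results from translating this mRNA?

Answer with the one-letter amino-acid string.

Answer: MQG

Derivation:
start AUG at pos 3
pos 3: AUG -> M; peptide=M
pos 6: CAG -> Q; peptide=MQ
pos 9: GGG -> G; peptide=MQG
pos 12: UAA -> STOP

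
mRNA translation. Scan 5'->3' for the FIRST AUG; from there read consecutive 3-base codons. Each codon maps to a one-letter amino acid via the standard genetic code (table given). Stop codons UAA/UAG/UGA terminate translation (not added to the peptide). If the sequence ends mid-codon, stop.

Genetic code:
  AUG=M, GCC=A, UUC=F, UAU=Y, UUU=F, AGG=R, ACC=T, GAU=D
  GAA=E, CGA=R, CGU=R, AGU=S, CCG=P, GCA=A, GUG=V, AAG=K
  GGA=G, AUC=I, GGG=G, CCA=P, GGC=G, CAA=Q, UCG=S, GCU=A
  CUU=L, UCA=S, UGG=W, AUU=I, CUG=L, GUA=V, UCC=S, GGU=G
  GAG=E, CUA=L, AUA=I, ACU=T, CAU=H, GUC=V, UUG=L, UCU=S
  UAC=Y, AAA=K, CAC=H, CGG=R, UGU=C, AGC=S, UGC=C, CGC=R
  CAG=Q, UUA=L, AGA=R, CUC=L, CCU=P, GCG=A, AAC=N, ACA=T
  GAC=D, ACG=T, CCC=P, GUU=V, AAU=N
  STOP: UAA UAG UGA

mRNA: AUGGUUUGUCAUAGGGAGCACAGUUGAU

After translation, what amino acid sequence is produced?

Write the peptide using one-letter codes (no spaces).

start AUG at pos 0
pos 0: AUG -> M; peptide=M
pos 3: GUU -> V; peptide=MV
pos 6: UGU -> C; peptide=MVC
pos 9: CAU -> H; peptide=MVCH
pos 12: AGG -> R; peptide=MVCHR
pos 15: GAG -> E; peptide=MVCHRE
pos 18: CAC -> H; peptide=MVCHREH
pos 21: AGU -> S; peptide=MVCHREHS
pos 24: UGA -> STOP

Answer: MVCHREHS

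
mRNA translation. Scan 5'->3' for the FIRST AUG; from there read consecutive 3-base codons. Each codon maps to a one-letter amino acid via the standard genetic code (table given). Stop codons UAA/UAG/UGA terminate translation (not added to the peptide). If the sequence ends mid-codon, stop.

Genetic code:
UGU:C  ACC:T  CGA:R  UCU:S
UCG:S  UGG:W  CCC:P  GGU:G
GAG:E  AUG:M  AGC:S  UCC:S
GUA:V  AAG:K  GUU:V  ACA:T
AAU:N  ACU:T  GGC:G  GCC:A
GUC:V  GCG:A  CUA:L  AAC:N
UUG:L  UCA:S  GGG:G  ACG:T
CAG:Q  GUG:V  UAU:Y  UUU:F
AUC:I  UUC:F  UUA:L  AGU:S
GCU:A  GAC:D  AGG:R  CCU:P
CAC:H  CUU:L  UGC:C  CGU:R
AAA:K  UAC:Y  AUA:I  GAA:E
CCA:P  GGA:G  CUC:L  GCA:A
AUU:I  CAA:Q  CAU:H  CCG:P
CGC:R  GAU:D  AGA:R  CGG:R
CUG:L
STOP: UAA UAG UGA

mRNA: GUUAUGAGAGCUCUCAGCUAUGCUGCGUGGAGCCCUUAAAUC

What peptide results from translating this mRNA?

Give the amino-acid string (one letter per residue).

start AUG at pos 3
pos 3: AUG -> M; peptide=M
pos 6: AGA -> R; peptide=MR
pos 9: GCU -> A; peptide=MRA
pos 12: CUC -> L; peptide=MRAL
pos 15: AGC -> S; peptide=MRALS
pos 18: UAU -> Y; peptide=MRALSY
pos 21: GCU -> A; peptide=MRALSYA
pos 24: GCG -> A; peptide=MRALSYAA
pos 27: UGG -> W; peptide=MRALSYAAW
pos 30: AGC -> S; peptide=MRALSYAAWS
pos 33: CCU -> P; peptide=MRALSYAAWSP
pos 36: UAA -> STOP

Answer: MRALSYAAWSP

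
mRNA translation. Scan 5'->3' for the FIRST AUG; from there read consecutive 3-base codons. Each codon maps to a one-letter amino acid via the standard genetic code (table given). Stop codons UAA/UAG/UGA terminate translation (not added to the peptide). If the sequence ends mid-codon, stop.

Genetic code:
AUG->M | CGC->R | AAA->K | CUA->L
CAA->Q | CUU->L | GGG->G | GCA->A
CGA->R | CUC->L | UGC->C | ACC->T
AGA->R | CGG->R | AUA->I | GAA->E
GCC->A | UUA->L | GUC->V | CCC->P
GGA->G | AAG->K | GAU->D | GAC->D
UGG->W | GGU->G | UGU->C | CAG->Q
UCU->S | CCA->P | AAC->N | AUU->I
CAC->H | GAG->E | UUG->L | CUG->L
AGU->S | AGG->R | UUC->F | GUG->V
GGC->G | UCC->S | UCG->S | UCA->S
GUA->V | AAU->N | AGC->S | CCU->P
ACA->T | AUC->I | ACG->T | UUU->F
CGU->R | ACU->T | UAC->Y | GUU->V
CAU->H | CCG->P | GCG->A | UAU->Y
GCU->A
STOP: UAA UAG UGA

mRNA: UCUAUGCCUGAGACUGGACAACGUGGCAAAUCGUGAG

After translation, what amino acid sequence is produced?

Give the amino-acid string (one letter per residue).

Answer: MPETGQRGKS

Derivation:
start AUG at pos 3
pos 3: AUG -> M; peptide=M
pos 6: CCU -> P; peptide=MP
pos 9: GAG -> E; peptide=MPE
pos 12: ACU -> T; peptide=MPET
pos 15: GGA -> G; peptide=MPETG
pos 18: CAA -> Q; peptide=MPETGQ
pos 21: CGU -> R; peptide=MPETGQR
pos 24: GGC -> G; peptide=MPETGQRG
pos 27: AAA -> K; peptide=MPETGQRGK
pos 30: UCG -> S; peptide=MPETGQRGKS
pos 33: UGA -> STOP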